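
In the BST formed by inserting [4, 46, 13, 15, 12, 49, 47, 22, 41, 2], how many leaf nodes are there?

Tree built from: [4, 46, 13, 15, 12, 49, 47, 22, 41, 2]
Tree (level-order array): [4, 2, 46, None, None, 13, 49, 12, 15, 47, None, None, None, None, 22, None, None, None, 41]
Rule: A leaf has 0 children.
Per-node child counts:
  node 4: 2 child(ren)
  node 2: 0 child(ren)
  node 46: 2 child(ren)
  node 13: 2 child(ren)
  node 12: 0 child(ren)
  node 15: 1 child(ren)
  node 22: 1 child(ren)
  node 41: 0 child(ren)
  node 49: 1 child(ren)
  node 47: 0 child(ren)
Matching nodes: [2, 12, 41, 47]
Count of leaf nodes: 4


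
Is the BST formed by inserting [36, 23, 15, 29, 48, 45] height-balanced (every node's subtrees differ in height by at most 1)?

Tree (level-order array): [36, 23, 48, 15, 29, 45]
Definition: a tree is height-balanced if, at every node, |h(left) - h(right)| <= 1 (empty subtree has height -1).
Bottom-up per-node check:
  node 15: h_left=-1, h_right=-1, diff=0 [OK], height=0
  node 29: h_left=-1, h_right=-1, diff=0 [OK], height=0
  node 23: h_left=0, h_right=0, diff=0 [OK], height=1
  node 45: h_left=-1, h_right=-1, diff=0 [OK], height=0
  node 48: h_left=0, h_right=-1, diff=1 [OK], height=1
  node 36: h_left=1, h_right=1, diff=0 [OK], height=2
All nodes satisfy the balance condition.
Result: Balanced


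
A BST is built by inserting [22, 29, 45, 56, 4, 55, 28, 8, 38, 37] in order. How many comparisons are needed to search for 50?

Search path for 50: 22 -> 29 -> 45 -> 56 -> 55
Found: False
Comparisons: 5


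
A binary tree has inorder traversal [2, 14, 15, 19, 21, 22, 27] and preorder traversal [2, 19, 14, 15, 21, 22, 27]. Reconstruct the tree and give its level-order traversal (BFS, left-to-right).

Inorder:  [2, 14, 15, 19, 21, 22, 27]
Preorder: [2, 19, 14, 15, 21, 22, 27]
Algorithm: preorder visits root first, so consume preorder in order;
for each root, split the current inorder slice at that value into
left-subtree inorder and right-subtree inorder, then recurse.
Recursive splits:
  root=2; inorder splits into left=[], right=[14, 15, 19, 21, 22, 27]
  root=19; inorder splits into left=[14, 15], right=[21, 22, 27]
  root=14; inorder splits into left=[], right=[15]
  root=15; inorder splits into left=[], right=[]
  root=21; inorder splits into left=[], right=[22, 27]
  root=22; inorder splits into left=[], right=[27]
  root=27; inorder splits into left=[], right=[]
Reconstructed level-order: [2, 19, 14, 21, 15, 22, 27]


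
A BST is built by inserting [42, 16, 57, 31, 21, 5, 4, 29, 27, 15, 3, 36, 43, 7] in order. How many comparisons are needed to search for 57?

Search path for 57: 42 -> 57
Found: True
Comparisons: 2


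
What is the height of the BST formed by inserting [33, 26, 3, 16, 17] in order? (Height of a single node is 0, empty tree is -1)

Insertion order: [33, 26, 3, 16, 17]
Tree (level-order array): [33, 26, None, 3, None, None, 16, None, 17]
Compute height bottom-up (empty subtree = -1):
  height(17) = 1 + max(-1, -1) = 0
  height(16) = 1 + max(-1, 0) = 1
  height(3) = 1 + max(-1, 1) = 2
  height(26) = 1 + max(2, -1) = 3
  height(33) = 1 + max(3, -1) = 4
Height = 4


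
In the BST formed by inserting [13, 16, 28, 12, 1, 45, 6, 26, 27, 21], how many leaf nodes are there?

Tree built from: [13, 16, 28, 12, 1, 45, 6, 26, 27, 21]
Tree (level-order array): [13, 12, 16, 1, None, None, 28, None, 6, 26, 45, None, None, 21, 27]
Rule: A leaf has 0 children.
Per-node child counts:
  node 13: 2 child(ren)
  node 12: 1 child(ren)
  node 1: 1 child(ren)
  node 6: 0 child(ren)
  node 16: 1 child(ren)
  node 28: 2 child(ren)
  node 26: 2 child(ren)
  node 21: 0 child(ren)
  node 27: 0 child(ren)
  node 45: 0 child(ren)
Matching nodes: [6, 21, 27, 45]
Count of leaf nodes: 4


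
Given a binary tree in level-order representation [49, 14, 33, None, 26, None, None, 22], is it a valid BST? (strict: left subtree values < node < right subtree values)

Level-order array: [49, 14, 33, None, 26, None, None, 22]
Validate using subtree bounds (lo, hi): at each node, require lo < value < hi,
then recurse left with hi=value and right with lo=value.
Preorder trace (stopping at first violation):
  at node 49 with bounds (-inf, +inf): OK
  at node 14 with bounds (-inf, 49): OK
  at node 26 with bounds (14, 49): OK
  at node 22 with bounds (14, 26): OK
  at node 33 with bounds (49, +inf): VIOLATION
Node 33 violates its bound: not (49 < 33 < +inf).
Result: Not a valid BST


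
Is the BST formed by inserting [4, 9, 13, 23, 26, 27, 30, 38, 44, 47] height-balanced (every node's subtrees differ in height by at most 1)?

Tree (level-order array): [4, None, 9, None, 13, None, 23, None, 26, None, 27, None, 30, None, 38, None, 44, None, 47]
Definition: a tree is height-balanced if, at every node, |h(left) - h(right)| <= 1 (empty subtree has height -1).
Bottom-up per-node check:
  node 47: h_left=-1, h_right=-1, diff=0 [OK], height=0
  node 44: h_left=-1, h_right=0, diff=1 [OK], height=1
  node 38: h_left=-1, h_right=1, diff=2 [FAIL (|-1-1|=2 > 1)], height=2
  node 30: h_left=-1, h_right=2, diff=3 [FAIL (|-1-2|=3 > 1)], height=3
  node 27: h_left=-1, h_right=3, diff=4 [FAIL (|-1-3|=4 > 1)], height=4
  node 26: h_left=-1, h_right=4, diff=5 [FAIL (|-1-4|=5 > 1)], height=5
  node 23: h_left=-1, h_right=5, diff=6 [FAIL (|-1-5|=6 > 1)], height=6
  node 13: h_left=-1, h_right=6, diff=7 [FAIL (|-1-6|=7 > 1)], height=7
  node 9: h_left=-1, h_right=7, diff=8 [FAIL (|-1-7|=8 > 1)], height=8
  node 4: h_left=-1, h_right=8, diff=9 [FAIL (|-1-8|=9 > 1)], height=9
Node 38 violates the condition: |-1 - 1| = 2 > 1.
Result: Not balanced


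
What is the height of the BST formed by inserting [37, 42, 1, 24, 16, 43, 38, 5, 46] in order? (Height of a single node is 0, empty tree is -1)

Insertion order: [37, 42, 1, 24, 16, 43, 38, 5, 46]
Tree (level-order array): [37, 1, 42, None, 24, 38, 43, 16, None, None, None, None, 46, 5]
Compute height bottom-up (empty subtree = -1):
  height(5) = 1 + max(-1, -1) = 0
  height(16) = 1 + max(0, -1) = 1
  height(24) = 1 + max(1, -1) = 2
  height(1) = 1 + max(-1, 2) = 3
  height(38) = 1 + max(-1, -1) = 0
  height(46) = 1 + max(-1, -1) = 0
  height(43) = 1 + max(-1, 0) = 1
  height(42) = 1 + max(0, 1) = 2
  height(37) = 1 + max(3, 2) = 4
Height = 4


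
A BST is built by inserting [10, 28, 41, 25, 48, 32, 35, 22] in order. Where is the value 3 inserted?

Starting tree (level order): [10, None, 28, 25, 41, 22, None, 32, 48, None, None, None, 35]
Insertion path: 10
Result: insert 3 as left child of 10
Final tree (level order): [10, 3, 28, None, None, 25, 41, 22, None, 32, 48, None, None, None, 35]


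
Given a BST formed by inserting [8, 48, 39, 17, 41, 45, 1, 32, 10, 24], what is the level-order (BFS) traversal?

Tree insertion order: [8, 48, 39, 17, 41, 45, 1, 32, 10, 24]
Tree (level-order array): [8, 1, 48, None, None, 39, None, 17, 41, 10, 32, None, 45, None, None, 24]
BFS from the root, enqueuing left then right child of each popped node:
  queue [8] -> pop 8, enqueue [1, 48], visited so far: [8]
  queue [1, 48] -> pop 1, enqueue [none], visited so far: [8, 1]
  queue [48] -> pop 48, enqueue [39], visited so far: [8, 1, 48]
  queue [39] -> pop 39, enqueue [17, 41], visited so far: [8, 1, 48, 39]
  queue [17, 41] -> pop 17, enqueue [10, 32], visited so far: [8, 1, 48, 39, 17]
  queue [41, 10, 32] -> pop 41, enqueue [45], visited so far: [8, 1, 48, 39, 17, 41]
  queue [10, 32, 45] -> pop 10, enqueue [none], visited so far: [8, 1, 48, 39, 17, 41, 10]
  queue [32, 45] -> pop 32, enqueue [24], visited so far: [8, 1, 48, 39, 17, 41, 10, 32]
  queue [45, 24] -> pop 45, enqueue [none], visited so far: [8, 1, 48, 39, 17, 41, 10, 32, 45]
  queue [24] -> pop 24, enqueue [none], visited so far: [8, 1, 48, 39, 17, 41, 10, 32, 45, 24]
Result: [8, 1, 48, 39, 17, 41, 10, 32, 45, 24]


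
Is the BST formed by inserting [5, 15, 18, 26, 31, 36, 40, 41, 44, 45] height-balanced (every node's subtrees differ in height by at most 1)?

Tree (level-order array): [5, None, 15, None, 18, None, 26, None, 31, None, 36, None, 40, None, 41, None, 44, None, 45]
Definition: a tree is height-balanced if, at every node, |h(left) - h(right)| <= 1 (empty subtree has height -1).
Bottom-up per-node check:
  node 45: h_left=-1, h_right=-1, diff=0 [OK], height=0
  node 44: h_left=-1, h_right=0, diff=1 [OK], height=1
  node 41: h_left=-1, h_right=1, diff=2 [FAIL (|-1-1|=2 > 1)], height=2
  node 40: h_left=-1, h_right=2, diff=3 [FAIL (|-1-2|=3 > 1)], height=3
  node 36: h_left=-1, h_right=3, diff=4 [FAIL (|-1-3|=4 > 1)], height=4
  node 31: h_left=-1, h_right=4, diff=5 [FAIL (|-1-4|=5 > 1)], height=5
  node 26: h_left=-1, h_right=5, diff=6 [FAIL (|-1-5|=6 > 1)], height=6
  node 18: h_left=-1, h_right=6, diff=7 [FAIL (|-1-6|=7 > 1)], height=7
  node 15: h_left=-1, h_right=7, diff=8 [FAIL (|-1-7|=8 > 1)], height=8
  node 5: h_left=-1, h_right=8, diff=9 [FAIL (|-1-8|=9 > 1)], height=9
Node 41 violates the condition: |-1 - 1| = 2 > 1.
Result: Not balanced


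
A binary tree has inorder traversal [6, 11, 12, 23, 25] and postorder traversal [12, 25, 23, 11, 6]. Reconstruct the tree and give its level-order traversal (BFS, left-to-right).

Inorder:   [6, 11, 12, 23, 25]
Postorder: [12, 25, 23, 11, 6]
Algorithm: postorder visits root last, so walk postorder right-to-left;
each value is the root of the current inorder slice — split it at that
value, recurse on the right subtree first, then the left.
Recursive splits:
  root=6; inorder splits into left=[], right=[11, 12, 23, 25]
  root=11; inorder splits into left=[], right=[12, 23, 25]
  root=23; inorder splits into left=[12], right=[25]
  root=25; inorder splits into left=[], right=[]
  root=12; inorder splits into left=[], right=[]
Reconstructed level-order: [6, 11, 23, 12, 25]


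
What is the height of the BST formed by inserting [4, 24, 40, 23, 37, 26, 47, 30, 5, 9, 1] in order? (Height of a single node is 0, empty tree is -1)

Insertion order: [4, 24, 40, 23, 37, 26, 47, 30, 5, 9, 1]
Tree (level-order array): [4, 1, 24, None, None, 23, 40, 5, None, 37, 47, None, 9, 26, None, None, None, None, None, None, 30]
Compute height bottom-up (empty subtree = -1):
  height(1) = 1 + max(-1, -1) = 0
  height(9) = 1 + max(-1, -1) = 0
  height(5) = 1 + max(-1, 0) = 1
  height(23) = 1 + max(1, -1) = 2
  height(30) = 1 + max(-1, -1) = 0
  height(26) = 1 + max(-1, 0) = 1
  height(37) = 1 + max(1, -1) = 2
  height(47) = 1 + max(-1, -1) = 0
  height(40) = 1 + max(2, 0) = 3
  height(24) = 1 + max(2, 3) = 4
  height(4) = 1 + max(0, 4) = 5
Height = 5


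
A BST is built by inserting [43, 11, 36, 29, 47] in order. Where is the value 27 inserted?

Starting tree (level order): [43, 11, 47, None, 36, None, None, 29]
Insertion path: 43 -> 11 -> 36 -> 29
Result: insert 27 as left child of 29
Final tree (level order): [43, 11, 47, None, 36, None, None, 29, None, 27]


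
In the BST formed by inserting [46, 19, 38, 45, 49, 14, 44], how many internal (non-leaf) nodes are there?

Tree built from: [46, 19, 38, 45, 49, 14, 44]
Tree (level-order array): [46, 19, 49, 14, 38, None, None, None, None, None, 45, 44]
Rule: An internal node has at least one child.
Per-node child counts:
  node 46: 2 child(ren)
  node 19: 2 child(ren)
  node 14: 0 child(ren)
  node 38: 1 child(ren)
  node 45: 1 child(ren)
  node 44: 0 child(ren)
  node 49: 0 child(ren)
Matching nodes: [46, 19, 38, 45]
Count of internal (non-leaf) nodes: 4


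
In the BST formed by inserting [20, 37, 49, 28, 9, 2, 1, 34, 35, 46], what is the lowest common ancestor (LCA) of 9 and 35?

Tree insertion order: [20, 37, 49, 28, 9, 2, 1, 34, 35, 46]
Tree (level-order array): [20, 9, 37, 2, None, 28, 49, 1, None, None, 34, 46, None, None, None, None, 35]
In a BST, the LCA of p=9, q=35 is the first node v on the
root-to-leaf path with p <= v <= q (go left if both < v, right if both > v).
Walk from root:
  at 20: 9 <= 20 <= 35, this is the LCA
LCA = 20


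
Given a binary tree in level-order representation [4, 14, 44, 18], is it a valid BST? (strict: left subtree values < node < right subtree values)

Level-order array: [4, 14, 44, 18]
Validate using subtree bounds (lo, hi): at each node, require lo < value < hi,
then recurse left with hi=value and right with lo=value.
Preorder trace (stopping at first violation):
  at node 4 with bounds (-inf, +inf): OK
  at node 14 with bounds (-inf, 4): VIOLATION
Node 14 violates its bound: not (-inf < 14 < 4).
Result: Not a valid BST


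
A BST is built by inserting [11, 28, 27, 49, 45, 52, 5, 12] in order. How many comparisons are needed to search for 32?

Search path for 32: 11 -> 28 -> 49 -> 45
Found: False
Comparisons: 4


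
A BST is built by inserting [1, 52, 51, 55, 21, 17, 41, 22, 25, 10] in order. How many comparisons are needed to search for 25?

Search path for 25: 1 -> 52 -> 51 -> 21 -> 41 -> 22 -> 25
Found: True
Comparisons: 7


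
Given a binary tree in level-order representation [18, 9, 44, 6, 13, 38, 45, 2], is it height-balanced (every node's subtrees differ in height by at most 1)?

Tree (level-order array): [18, 9, 44, 6, 13, 38, 45, 2]
Definition: a tree is height-balanced if, at every node, |h(left) - h(right)| <= 1 (empty subtree has height -1).
Bottom-up per-node check:
  node 2: h_left=-1, h_right=-1, diff=0 [OK], height=0
  node 6: h_left=0, h_right=-1, diff=1 [OK], height=1
  node 13: h_left=-1, h_right=-1, diff=0 [OK], height=0
  node 9: h_left=1, h_right=0, diff=1 [OK], height=2
  node 38: h_left=-1, h_right=-1, diff=0 [OK], height=0
  node 45: h_left=-1, h_right=-1, diff=0 [OK], height=0
  node 44: h_left=0, h_right=0, diff=0 [OK], height=1
  node 18: h_left=2, h_right=1, diff=1 [OK], height=3
All nodes satisfy the balance condition.
Result: Balanced


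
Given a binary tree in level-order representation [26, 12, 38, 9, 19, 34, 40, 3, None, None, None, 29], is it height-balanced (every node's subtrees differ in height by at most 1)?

Tree (level-order array): [26, 12, 38, 9, 19, 34, 40, 3, None, None, None, 29]
Definition: a tree is height-balanced if, at every node, |h(left) - h(right)| <= 1 (empty subtree has height -1).
Bottom-up per-node check:
  node 3: h_left=-1, h_right=-1, diff=0 [OK], height=0
  node 9: h_left=0, h_right=-1, diff=1 [OK], height=1
  node 19: h_left=-1, h_right=-1, diff=0 [OK], height=0
  node 12: h_left=1, h_right=0, diff=1 [OK], height=2
  node 29: h_left=-1, h_right=-1, diff=0 [OK], height=0
  node 34: h_left=0, h_right=-1, diff=1 [OK], height=1
  node 40: h_left=-1, h_right=-1, diff=0 [OK], height=0
  node 38: h_left=1, h_right=0, diff=1 [OK], height=2
  node 26: h_left=2, h_right=2, diff=0 [OK], height=3
All nodes satisfy the balance condition.
Result: Balanced


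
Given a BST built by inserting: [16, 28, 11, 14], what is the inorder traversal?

Tree insertion order: [16, 28, 11, 14]
Tree (level-order array): [16, 11, 28, None, 14]
Inorder traversal: [11, 14, 16, 28]


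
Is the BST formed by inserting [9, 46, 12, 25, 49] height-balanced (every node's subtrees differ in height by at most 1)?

Tree (level-order array): [9, None, 46, 12, 49, None, 25]
Definition: a tree is height-balanced if, at every node, |h(left) - h(right)| <= 1 (empty subtree has height -1).
Bottom-up per-node check:
  node 25: h_left=-1, h_right=-1, diff=0 [OK], height=0
  node 12: h_left=-1, h_right=0, diff=1 [OK], height=1
  node 49: h_left=-1, h_right=-1, diff=0 [OK], height=0
  node 46: h_left=1, h_right=0, diff=1 [OK], height=2
  node 9: h_left=-1, h_right=2, diff=3 [FAIL (|-1-2|=3 > 1)], height=3
Node 9 violates the condition: |-1 - 2| = 3 > 1.
Result: Not balanced


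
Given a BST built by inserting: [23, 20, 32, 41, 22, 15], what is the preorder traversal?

Tree insertion order: [23, 20, 32, 41, 22, 15]
Tree (level-order array): [23, 20, 32, 15, 22, None, 41]
Preorder traversal: [23, 20, 15, 22, 32, 41]


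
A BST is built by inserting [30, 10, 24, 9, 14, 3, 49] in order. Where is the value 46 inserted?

Starting tree (level order): [30, 10, 49, 9, 24, None, None, 3, None, 14]
Insertion path: 30 -> 49
Result: insert 46 as left child of 49
Final tree (level order): [30, 10, 49, 9, 24, 46, None, 3, None, 14]


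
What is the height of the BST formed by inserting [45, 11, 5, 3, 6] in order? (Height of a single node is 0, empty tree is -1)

Insertion order: [45, 11, 5, 3, 6]
Tree (level-order array): [45, 11, None, 5, None, 3, 6]
Compute height bottom-up (empty subtree = -1):
  height(3) = 1 + max(-1, -1) = 0
  height(6) = 1 + max(-1, -1) = 0
  height(5) = 1 + max(0, 0) = 1
  height(11) = 1 + max(1, -1) = 2
  height(45) = 1 + max(2, -1) = 3
Height = 3


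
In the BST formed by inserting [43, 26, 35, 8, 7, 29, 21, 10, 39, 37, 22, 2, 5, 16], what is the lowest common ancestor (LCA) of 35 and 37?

Tree insertion order: [43, 26, 35, 8, 7, 29, 21, 10, 39, 37, 22, 2, 5, 16]
Tree (level-order array): [43, 26, None, 8, 35, 7, 21, 29, 39, 2, None, 10, 22, None, None, 37, None, None, 5, None, 16]
In a BST, the LCA of p=35, q=37 is the first node v on the
root-to-leaf path with p <= v <= q (go left if both < v, right if both > v).
Walk from root:
  at 43: both 35 and 37 < 43, go left
  at 26: both 35 and 37 > 26, go right
  at 35: 35 <= 35 <= 37, this is the LCA
LCA = 35


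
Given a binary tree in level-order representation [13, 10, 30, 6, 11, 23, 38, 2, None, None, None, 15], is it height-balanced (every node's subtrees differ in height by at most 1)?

Tree (level-order array): [13, 10, 30, 6, 11, 23, 38, 2, None, None, None, 15]
Definition: a tree is height-balanced if, at every node, |h(left) - h(right)| <= 1 (empty subtree has height -1).
Bottom-up per-node check:
  node 2: h_left=-1, h_right=-1, diff=0 [OK], height=0
  node 6: h_left=0, h_right=-1, diff=1 [OK], height=1
  node 11: h_left=-1, h_right=-1, diff=0 [OK], height=0
  node 10: h_left=1, h_right=0, diff=1 [OK], height=2
  node 15: h_left=-1, h_right=-1, diff=0 [OK], height=0
  node 23: h_left=0, h_right=-1, diff=1 [OK], height=1
  node 38: h_left=-1, h_right=-1, diff=0 [OK], height=0
  node 30: h_left=1, h_right=0, diff=1 [OK], height=2
  node 13: h_left=2, h_right=2, diff=0 [OK], height=3
All nodes satisfy the balance condition.
Result: Balanced


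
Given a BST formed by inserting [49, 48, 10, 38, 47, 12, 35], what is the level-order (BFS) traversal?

Tree insertion order: [49, 48, 10, 38, 47, 12, 35]
Tree (level-order array): [49, 48, None, 10, None, None, 38, 12, 47, None, 35]
BFS from the root, enqueuing left then right child of each popped node:
  queue [49] -> pop 49, enqueue [48], visited so far: [49]
  queue [48] -> pop 48, enqueue [10], visited so far: [49, 48]
  queue [10] -> pop 10, enqueue [38], visited so far: [49, 48, 10]
  queue [38] -> pop 38, enqueue [12, 47], visited so far: [49, 48, 10, 38]
  queue [12, 47] -> pop 12, enqueue [35], visited so far: [49, 48, 10, 38, 12]
  queue [47, 35] -> pop 47, enqueue [none], visited so far: [49, 48, 10, 38, 12, 47]
  queue [35] -> pop 35, enqueue [none], visited so far: [49, 48, 10, 38, 12, 47, 35]
Result: [49, 48, 10, 38, 12, 47, 35]


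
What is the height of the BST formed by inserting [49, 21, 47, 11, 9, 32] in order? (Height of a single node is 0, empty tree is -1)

Insertion order: [49, 21, 47, 11, 9, 32]
Tree (level-order array): [49, 21, None, 11, 47, 9, None, 32]
Compute height bottom-up (empty subtree = -1):
  height(9) = 1 + max(-1, -1) = 0
  height(11) = 1 + max(0, -1) = 1
  height(32) = 1 + max(-1, -1) = 0
  height(47) = 1 + max(0, -1) = 1
  height(21) = 1 + max(1, 1) = 2
  height(49) = 1 + max(2, -1) = 3
Height = 3


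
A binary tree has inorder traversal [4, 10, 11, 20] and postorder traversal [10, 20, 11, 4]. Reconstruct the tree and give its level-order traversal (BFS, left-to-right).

Inorder:   [4, 10, 11, 20]
Postorder: [10, 20, 11, 4]
Algorithm: postorder visits root last, so walk postorder right-to-left;
each value is the root of the current inorder slice — split it at that
value, recurse on the right subtree first, then the left.
Recursive splits:
  root=4; inorder splits into left=[], right=[10, 11, 20]
  root=11; inorder splits into left=[10], right=[20]
  root=20; inorder splits into left=[], right=[]
  root=10; inorder splits into left=[], right=[]
Reconstructed level-order: [4, 11, 10, 20]


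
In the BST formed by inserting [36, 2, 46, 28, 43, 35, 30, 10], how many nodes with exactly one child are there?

Tree built from: [36, 2, 46, 28, 43, 35, 30, 10]
Tree (level-order array): [36, 2, 46, None, 28, 43, None, 10, 35, None, None, None, None, 30]
Rule: These are nodes with exactly 1 non-null child.
Per-node child counts:
  node 36: 2 child(ren)
  node 2: 1 child(ren)
  node 28: 2 child(ren)
  node 10: 0 child(ren)
  node 35: 1 child(ren)
  node 30: 0 child(ren)
  node 46: 1 child(ren)
  node 43: 0 child(ren)
Matching nodes: [2, 35, 46]
Count of nodes with exactly one child: 3


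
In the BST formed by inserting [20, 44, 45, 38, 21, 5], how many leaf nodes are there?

Tree built from: [20, 44, 45, 38, 21, 5]
Tree (level-order array): [20, 5, 44, None, None, 38, 45, 21]
Rule: A leaf has 0 children.
Per-node child counts:
  node 20: 2 child(ren)
  node 5: 0 child(ren)
  node 44: 2 child(ren)
  node 38: 1 child(ren)
  node 21: 0 child(ren)
  node 45: 0 child(ren)
Matching nodes: [5, 21, 45]
Count of leaf nodes: 3


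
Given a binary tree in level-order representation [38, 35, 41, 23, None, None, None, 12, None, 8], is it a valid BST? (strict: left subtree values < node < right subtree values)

Level-order array: [38, 35, 41, 23, None, None, None, 12, None, 8]
Validate using subtree bounds (lo, hi): at each node, require lo < value < hi,
then recurse left with hi=value and right with lo=value.
Preorder trace (stopping at first violation):
  at node 38 with bounds (-inf, +inf): OK
  at node 35 with bounds (-inf, 38): OK
  at node 23 with bounds (-inf, 35): OK
  at node 12 with bounds (-inf, 23): OK
  at node 8 with bounds (-inf, 12): OK
  at node 41 with bounds (38, +inf): OK
No violation found at any node.
Result: Valid BST


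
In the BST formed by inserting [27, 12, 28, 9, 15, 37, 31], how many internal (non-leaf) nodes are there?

Tree built from: [27, 12, 28, 9, 15, 37, 31]
Tree (level-order array): [27, 12, 28, 9, 15, None, 37, None, None, None, None, 31]
Rule: An internal node has at least one child.
Per-node child counts:
  node 27: 2 child(ren)
  node 12: 2 child(ren)
  node 9: 0 child(ren)
  node 15: 0 child(ren)
  node 28: 1 child(ren)
  node 37: 1 child(ren)
  node 31: 0 child(ren)
Matching nodes: [27, 12, 28, 37]
Count of internal (non-leaf) nodes: 4


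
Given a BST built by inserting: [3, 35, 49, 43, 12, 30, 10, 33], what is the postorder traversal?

Tree insertion order: [3, 35, 49, 43, 12, 30, 10, 33]
Tree (level-order array): [3, None, 35, 12, 49, 10, 30, 43, None, None, None, None, 33]
Postorder traversal: [10, 33, 30, 12, 43, 49, 35, 3]


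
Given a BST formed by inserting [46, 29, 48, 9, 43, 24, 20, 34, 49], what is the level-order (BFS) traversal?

Tree insertion order: [46, 29, 48, 9, 43, 24, 20, 34, 49]
Tree (level-order array): [46, 29, 48, 9, 43, None, 49, None, 24, 34, None, None, None, 20]
BFS from the root, enqueuing left then right child of each popped node:
  queue [46] -> pop 46, enqueue [29, 48], visited so far: [46]
  queue [29, 48] -> pop 29, enqueue [9, 43], visited so far: [46, 29]
  queue [48, 9, 43] -> pop 48, enqueue [49], visited so far: [46, 29, 48]
  queue [9, 43, 49] -> pop 9, enqueue [24], visited so far: [46, 29, 48, 9]
  queue [43, 49, 24] -> pop 43, enqueue [34], visited so far: [46, 29, 48, 9, 43]
  queue [49, 24, 34] -> pop 49, enqueue [none], visited so far: [46, 29, 48, 9, 43, 49]
  queue [24, 34] -> pop 24, enqueue [20], visited so far: [46, 29, 48, 9, 43, 49, 24]
  queue [34, 20] -> pop 34, enqueue [none], visited so far: [46, 29, 48, 9, 43, 49, 24, 34]
  queue [20] -> pop 20, enqueue [none], visited so far: [46, 29, 48, 9, 43, 49, 24, 34, 20]
Result: [46, 29, 48, 9, 43, 49, 24, 34, 20]


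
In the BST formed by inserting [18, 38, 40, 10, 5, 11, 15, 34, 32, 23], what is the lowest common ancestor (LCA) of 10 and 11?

Tree insertion order: [18, 38, 40, 10, 5, 11, 15, 34, 32, 23]
Tree (level-order array): [18, 10, 38, 5, 11, 34, 40, None, None, None, 15, 32, None, None, None, None, None, 23]
In a BST, the LCA of p=10, q=11 is the first node v on the
root-to-leaf path with p <= v <= q (go left if both < v, right if both > v).
Walk from root:
  at 18: both 10 and 11 < 18, go left
  at 10: 10 <= 10 <= 11, this is the LCA
LCA = 10


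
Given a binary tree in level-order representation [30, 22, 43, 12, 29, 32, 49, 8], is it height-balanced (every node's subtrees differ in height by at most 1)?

Tree (level-order array): [30, 22, 43, 12, 29, 32, 49, 8]
Definition: a tree is height-balanced if, at every node, |h(left) - h(right)| <= 1 (empty subtree has height -1).
Bottom-up per-node check:
  node 8: h_left=-1, h_right=-1, diff=0 [OK], height=0
  node 12: h_left=0, h_right=-1, diff=1 [OK], height=1
  node 29: h_left=-1, h_right=-1, diff=0 [OK], height=0
  node 22: h_left=1, h_right=0, diff=1 [OK], height=2
  node 32: h_left=-1, h_right=-1, diff=0 [OK], height=0
  node 49: h_left=-1, h_right=-1, diff=0 [OK], height=0
  node 43: h_left=0, h_right=0, diff=0 [OK], height=1
  node 30: h_left=2, h_right=1, diff=1 [OK], height=3
All nodes satisfy the balance condition.
Result: Balanced


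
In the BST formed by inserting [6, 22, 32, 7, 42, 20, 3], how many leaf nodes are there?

Tree built from: [6, 22, 32, 7, 42, 20, 3]
Tree (level-order array): [6, 3, 22, None, None, 7, 32, None, 20, None, 42]
Rule: A leaf has 0 children.
Per-node child counts:
  node 6: 2 child(ren)
  node 3: 0 child(ren)
  node 22: 2 child(ren)
  node 7: 1 child(ren)
  node 20: 0 child(ren)
  node 32: 1 child(ren)
  node 42: 0 child(ren)
Matching nodes: [3, 20, 42]
Count of leaf nodes: 3


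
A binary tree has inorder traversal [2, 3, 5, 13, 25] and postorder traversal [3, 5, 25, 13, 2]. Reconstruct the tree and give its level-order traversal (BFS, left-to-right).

Inorder:   [2, 3, 5, 13, 25]
Postorder: [3, 5, 25, 13, 2]
Algorithm: postorder visits root last, so walk postorder right-to-left;
each value is the root of the current inorder slice — split it at that
value, recurse on the right subtree first, then the left.
Recursive splits:
  root=2; inorder splits into left=[], right=[3, 5, 13, 25]
  root=13; inorder splits into left=[3, 5], right=[25]
  root=25; inorder splits into left=[], right=[]
  root=5; inorder splits into left=[3], right=[]
  root=3; inorder splits into left=[], right=[]
Reconstructed level-order: [2, 13, 5, 25, 3]


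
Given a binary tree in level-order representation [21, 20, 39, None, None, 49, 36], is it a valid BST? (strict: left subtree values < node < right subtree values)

Level-order array: [21, 20, 39, None, None, 49, 36]
Validate using subtree bounds (lo, hi): at each node, require lo < value < hi,
then recurse left with hi=value and right with lo=value.
Preorder trace (stopping at first violation):
  at node 21 with bounds (-inf, +inf): OK
  at node 20 with bounds (-inf, 21): OK
  at node 39 with bounds (21, +inf): OK
  at node 49 with bounds (21, 39): VIOLATION
Node 49 violates its bound: not (21 < 49 < 39).
Result: Not a valid BST


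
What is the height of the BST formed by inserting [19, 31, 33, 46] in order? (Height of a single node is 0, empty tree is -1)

Insertion order: [19, 31, 33, 46]
Tree (level-order array): [19, None, 31, None, 33, None, 46]
Compute height bottom-up (empty subtree = -1):
  height(46) = 1 + max(-1, -1) = 0
  height(33) = 1 + max(-1, 0) = 1
  height(31) = 1 + max(-1, 1) = 2
  height(19) = 1 + max(-1, 2) = 3
Height = 3


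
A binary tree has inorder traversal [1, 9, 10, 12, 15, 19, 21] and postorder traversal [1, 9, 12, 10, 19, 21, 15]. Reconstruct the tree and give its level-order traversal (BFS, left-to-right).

Inorder:   [1, 9, 10, 12, 15, 19, 21]
Postorder: [1, 9, 12, 10, 19, 21, 15]
Algorithm: postorder visits root last, so walk postorder right-to-left;
each value is the root of the current inorder slice — split it at that
value, recurse on the right subtree first, then the left.
Recursive splits:
  root=15; inorder splits into left=[1, 9, 10, 12], right=[19, 21]
  root=21; inorder splits into left=[19], right=[]
  root=19; inorder splits into left=[], right=[]
  root=10; inorder splits into left=[1, 9], right=[12]
  root=12; inorder splits into left=[], right=[]
  root=9; inorder splits into left=[1], right=[]
  root=1; inorder splits into left=[], right=[]
Reconstructed level-order: [15, 10, 21, 9, 12, 19, 1]


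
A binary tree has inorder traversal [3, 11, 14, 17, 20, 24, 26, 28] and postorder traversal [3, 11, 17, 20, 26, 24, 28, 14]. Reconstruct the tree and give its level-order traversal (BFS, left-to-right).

Inorder:   [3, 11, 14, 17, 20, 24, 26, 28]
Postorder: [3, 11, 17, 20, 26, 24, 28, 14]
Algorithm: postorder visits root last, so walk postorder right-to-left;
each value is the root of the current inorder slice — split it at that
value, recurse on the right subtree first, then the left.
Recursive splits:
  root=14; inorder splits into left=[3, 11], right=[17, 20, 24, 26, 28]
  root=28; inorder splits into left=[17, 20, 24, 26], right=[]
  root=24; inorder splits into left=[17, 20], right=[26]
  root=26; inorder splits into left=[], right=[]
  root=20; inorder splits into left=[17], right=[]
  root=17; inorder splits into left=[], right=[]
  root=11; inorder splits into left=[3], right=[]
  root=3; inorder splits into left=[], right=[]
Reconstructed level-order: [14, 11, 28, 3, 24, 20, 26, 17]


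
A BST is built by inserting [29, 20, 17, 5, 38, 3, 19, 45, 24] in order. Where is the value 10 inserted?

Starting tree (level order): [29, 20, 38, 17, 24, None, 45, 5, 19, None, None, None, None, 3]
Insertion path: 29 -> 20 -> 17 -> 5
Result: insert 10 as right child of 5
Final tree (level order): [29, 20, 38, 17, 24, None, 45, 5, 19, None, None, None, None, 3, 10]


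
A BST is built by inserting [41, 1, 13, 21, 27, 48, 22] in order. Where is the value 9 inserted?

Starting tree (level order): [41, 1, 48, None, 13, None, None, None, 21, None, 27, 22]
Insertion path: 41 -> 1 -> 13
Result: insert 9 as left child of 13
Final tree (level order): [41, 1, 48, None, 13, None, None, 9, 21, None, None, None, 27, 22]


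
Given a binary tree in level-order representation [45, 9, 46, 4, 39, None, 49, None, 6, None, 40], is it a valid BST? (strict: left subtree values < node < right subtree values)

Level-order array: [45, 9, 46, 4, 39, None, 49, None, 6, None, 40]
Validate using subtree bounds (lo, hi): at each node, require lo < value < hi,
then recurse left with hi=value and right with lo=value.
Preorder trace (stopping at first violation):
  at node 45 with bounds (-inf, +inf): OK
  at node 9 with bounds (-inf, 45): OK
  at node 4 with bounds (-inf, 9): OK
  at node 6 with bounds (4, 9): OK
  at node 39 with bounds (9, 45): OK
  at node 40 with bounds (39, 45): OK
  at node 46 with bounds (45, +inf): OK
  at node 49 with bounds (46, +inf): OK
No violation found at any node.
Result: Valid BST


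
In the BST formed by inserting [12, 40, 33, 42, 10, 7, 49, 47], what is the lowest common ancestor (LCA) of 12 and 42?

Tree insertion order: [12, 40, 33, 42, 10, 7, 49, 47]
Tree (level-order array): [12, 10, 40, 7, None, 33, 42, None, None, None, None, None, 49, 47]
In a BST, the LCA of p=12, q=42 is the first node v on the
root-to-leaf path with p <= v <= q (go left if both < v, right if both > v).
Walk from root:
  at 12: 12 <= 12 <= 42, this is the LCA
LCA = 12


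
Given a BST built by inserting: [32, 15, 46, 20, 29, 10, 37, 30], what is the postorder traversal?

Tree insertion order: [32, 15, 46, 20, 29, 10, 37, 30]
Tree (level-order array): [32, 15, 46, 10, 20, 37, None, None, None, None, 29, None, None, None, 30]
Postorder traversal: [10, 30, 29, 20, 15, 37, 46, 32]


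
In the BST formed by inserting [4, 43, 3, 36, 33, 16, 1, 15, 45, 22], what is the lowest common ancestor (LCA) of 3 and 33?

Tree insertion order: [4, 43, 3, 36, 33, 16, 1, 15, 45, 22]
Tree (level-order array): [4, 3, 43, 1, None, 36, 45, None, None, 33, None, None, None, 16, None, 15, 22]
In a BST, the LCA of p=3, q=33 is the first node v on the
root-to-leaf path with p <= v <= q (go left if both < v, right if both > v).
Walk from root:
  at 4: 3 <= 4 <= 33, this is the LCA
LCA = 4


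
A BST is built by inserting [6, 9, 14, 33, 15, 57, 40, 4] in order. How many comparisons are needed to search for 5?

Search path for 5: 6 -> 4
Found: False
Comparisons: 2


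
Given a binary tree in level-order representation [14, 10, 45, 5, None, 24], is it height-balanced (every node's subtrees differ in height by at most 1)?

Tree (level-order array): [14, 10, 45, 5, None, 24]
Definition: a tree is height-balanced if, at every node, |h(left) - h(right)| <= 1 (empty subtree has height -1).
Bottom-up per-node check:
  node 5: h_left=-1, h_right=-1, diff=0 [OK], height=0
  node 10: h_left=0, h_right=-1, diff=1 [OK], height=1
  node 24: h_left=-1, h_right=-1, diff=0 [OK], height=0
  node 45: h_left=0, h_right=-1, diff=1 [OK], height=1
  node 14: h_left=1, h_right=1, diff=0 [OK], height=2
All nodes satisfy the balance condition.
Result: Balanced


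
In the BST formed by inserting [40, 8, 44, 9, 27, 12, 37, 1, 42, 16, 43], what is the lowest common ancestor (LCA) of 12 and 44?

Tree insertion order: [40, 8, 44, 9, 27, 12, 37, 1, 42, 16, 43]
Tree (level-order array): [40, 8, 44, 1, 9, 42, None, None, None, None, 27, None, 43, 12, 37, None, None, None, 16]
In a BST, the LCA of p=12, q=44 is the first node v on the
root-to-leaf path with p <= v <= q (go left if both < v, right if both > v).
Walk from root:
  at 40: 12 <= 40 <= 44, this is the LCA
LCA = 40


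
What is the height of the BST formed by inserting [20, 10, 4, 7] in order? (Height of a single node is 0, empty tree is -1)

Insertion order: [20, 10, 4, 7]
Tree (level-order array): [20, 10, None, 4, None, None, 7]
Compute height bottom-up (empty subtree = -1):
  height(7) = 1 + max(-1, -1) = 0
  height(4) = 1 + max(-1, 0) = 1
  height(10) = 1 + max(1, -1) = 2
  height(20) = 1 + max(2, -1) = 3
Height = 3


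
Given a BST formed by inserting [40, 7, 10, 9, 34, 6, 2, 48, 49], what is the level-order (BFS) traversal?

Tree insertion order: [40, 7, 10, 9, 34, 6, 2, 48, 49]
Tree (level-order array): [40, 7, 48, 6, 10, None, 49, 2, None, 9, 34]
BFS from the root, enqueuing left then right child of each popped node:
  queue [40] -> pop 40, enqueue [7, 48], visited so far: [40]
  queue [7, 48] -> pop 7, enqueue [6, 10], visited so far: [40, 7]
  queue [48, 6, 10] -> pop 48, enqueue [49], visited so far: [40, 7, 48]
  queue [6, 10, 49] -> pop 6, enqueue [2], visited so far: [40, 7, 48, 6]
  queue [10, 49, 2] -> pop 10, enqueue [9, 34], visited so far: [40, 7, 48, 6, 10]
  queue [49, 2, 9, 34] -> pop 49, enqueue [none], visited so far: [40, 7, 48, 6, 10, 49]
  queue [2, 9, 34] -> pop 2, enqueue [none], visited so far: [40, 7, 48, 6, 10, 49, 2]
  queue [9, 34] -> pop 9, enqueue [none], visited so far: [40, 7, 48, 6, 10, 49, 2, 9]
  queue [34] -> pop 34, enqueue [none], visited so far: [40, 7, 48, 6, 10, 49, 2, 9, 34]
Result: [40, 7, 48, 6, 10, 49, 2, 9, 34]


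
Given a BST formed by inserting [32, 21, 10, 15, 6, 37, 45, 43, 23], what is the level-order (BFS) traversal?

Tree insertion order: [32, 21, 10, 15, 6, 37, 45, 43, 23]
Tree (level-order array): [32, 21, 37, 10, 23, None, 45, 6, 15, None, None, 43]
BFS from the root, enqueuing left then right child of each popped node:
  queue [32] -> pop 32, enqueue [21, 37], visited so far: [32]
  queue [21, 37] -> pop 21, enqueue [10, 23], visited so far: [32, 21]
  queue [37, 10, 23] -> pop 37, enqueue [45], visited so far: [32, 21, 37]
  queue [10, 23, 45] -> pop 10, enqueue [6, 15], visited so far: [32, 21, 37, 10]
  queue [23, 45, 6, 15] -> pop 23, enqueue [none], visited so far: [32, 21, 37, 10, 23]
  queue [45, 6, 15] -> pop 45, enqueue [43], visited so far: [32, 21, 37, 10, 23, 45]
  queue [6, 15, 43] -> pop 6, enqueue [none], visited so far: [32, 21, 37, 10, 23, 45, 6]
  queue [15, 43] -> pop 15, enqueue [none], visited so far: [32, 21, 37, 10, 23, 45, 6, 15]
  queue [43] -> pop 43, enqueue [none], visited so far: [32, 21, 37, 10, 23, 45, 6, 15, 43]
Result: [32, 21, 37, 10, 23, 45, 6, 15, 43]


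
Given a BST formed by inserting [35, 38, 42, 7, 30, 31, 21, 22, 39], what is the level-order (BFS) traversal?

Tree insertion order: [35, 38, 42, 7, 30, 31, 21, 22, 39]
Tree (level-order array): [35, 7, 38, None, 30, None, 42, 21, 31, 39, None, None, 22]
BFS from the root, enqueuing left then right child of each popped node:
  queue [35] -> pop 35, enqueue [7, 38], visited so far: [35]
  queue [7, 38] -> pop 7, enqueue [30], visited so far: [35, 7]
  queue [38, 30] -> pop 38, enqueue [42], visited so far: [35, 7, 38]
  queue [30, 42] -> pop 30, enqueue [21, 31], visited so far: [35, 7, 38, 30]
  queue [42, 21, 31] -> pop 42, enqueue [39], visited so far: [35, 7, 38, 30, 42]
  queue [21, 31, 39] -> pop 21, enqueue [22], visited so far: [35, 7, 38, 30, 42, 21]
  queue [31, 39, 22] -> pop 31, enqueue [none], visited so far: [35, 7, 38, 30, 42, 21, 31]
  queue [39, 22] -> pop 39, enqueue [none], visited so far: [35, 7, 38, 30, 42, 21, 31, 39]
  queue [22] -> pop 22, enqueue [none], visited so far: [35, 7, 38, 30, 42, 21, 31, 39, 22]
Result: [35, 7, 38, 30, 42, 21, 31, 39, 22]


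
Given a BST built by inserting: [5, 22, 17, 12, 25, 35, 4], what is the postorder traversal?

Tree insertion order: [5, 22, 17, 12, 25, 35, 4]
Tree (level-order array): [5, 4, 22, None, None, 17, 25, 12, None, None, 35]
Postorder traversal: [4, 12, 17, 35, 25, 22, 5]


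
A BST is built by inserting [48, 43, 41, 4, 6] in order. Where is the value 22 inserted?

Starting tree (level order): [48, 43, None, 41, None, 4, None, None, 6]
Insertion path: 48 -> 43 -> 41 -> 4 -> 6
Result: insert 22 as right child of 6
Final tree (level order): [48, 43, None, 41, None, 4, None, None, 6, None, 22]


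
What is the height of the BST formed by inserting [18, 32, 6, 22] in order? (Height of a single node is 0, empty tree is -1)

Insertion order: [18, 32, 6, 22]
Tree (level-order array): [18, 6, 32, None, None, 22]
Compute height bottom-up (empty subtree = -1):
  height(6) = 1 + max(-1, -1) = 0
  height(22) = 1 + max(-1, -1) = 0
  height(32) = 1 + max(0, -1) = 1
  height(18) = 1 + max(0, 1) = 2
Height = 2


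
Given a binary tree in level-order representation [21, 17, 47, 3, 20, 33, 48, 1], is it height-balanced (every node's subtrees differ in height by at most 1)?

Tree (level-order array): [21, 17, 47, 3, 20, 33, 48, 1]
Definition: a tree is height-balanced if, at every node, |h(left) - h(right)| <= 1 (empty subtree has height -1).
Bottom-up per-node check:
  node 1: h_left=-1, h_right=-1, diff=0 [OK], height=0
  node 3: h_left=0, h_right=-1, diff=1 [OK], height=1
  node 20: h_left=-1, h_right=-1, diff=0 [OK], height=0
  node 17: h_left=1, h_right=0, diff=1 [OK], height=2
  node 33: h_left=-1, h_right=-1, diff=0 [OK], height=0
  node 48: h_left=-1, h_right=-1, diff=0 [OK], height=0
  node 47: h_left=0, h_right=0, diff=0 [OK], height=1
  node 21: h_left=2, h_right=1, diff=1 [OK], height=3
All nodes satisfy the balance condition.
Result: Balanced


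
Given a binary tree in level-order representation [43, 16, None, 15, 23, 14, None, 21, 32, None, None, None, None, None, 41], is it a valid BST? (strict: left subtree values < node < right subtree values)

Level-order array: [43, 16, None, 15, 23, 14, None, 21, 32, None, None, None, None, None, 41]
Validate using subtree bounds (lo, hi): at each node, require lo < value < hi,
then recurse left with hi=value and right with lo=value.
Preorder trace (stopping at first violation):
  at node 43 with bounds (-inf, +inf): OK
  at node 16 with bounds (-inf, 43): OK
  at node 15 with bounds (-inf, 16): OK
  at node 14 with bounds (-inf, 15): OK
  at node 23 with bounds (16, 43): OK
  at node 21 with bounds (16, 23): OK
  at node 32 with bounds (23, 43): OK
  at node 41 with bounds (32, 43): OK
No violation found at any node.
Result: Valid BST
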